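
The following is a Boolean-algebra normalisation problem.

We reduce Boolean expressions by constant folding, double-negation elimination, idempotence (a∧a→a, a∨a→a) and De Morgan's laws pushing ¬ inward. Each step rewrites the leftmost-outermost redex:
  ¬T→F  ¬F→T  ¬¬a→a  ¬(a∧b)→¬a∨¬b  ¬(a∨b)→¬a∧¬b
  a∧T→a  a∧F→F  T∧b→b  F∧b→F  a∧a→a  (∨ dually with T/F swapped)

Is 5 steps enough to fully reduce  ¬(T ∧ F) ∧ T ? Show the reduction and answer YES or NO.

Answer: YES — reaches normal form T in 5 ≤ 5 steps

Working:
  start: ¬(T ∧ F) ∧ T
  step 1: ¬(T ∧ F)
  step 2: ¬T ∨ ¬F
  step 3: F ∨ ¬F
  step 4: ¬F
  step 5: T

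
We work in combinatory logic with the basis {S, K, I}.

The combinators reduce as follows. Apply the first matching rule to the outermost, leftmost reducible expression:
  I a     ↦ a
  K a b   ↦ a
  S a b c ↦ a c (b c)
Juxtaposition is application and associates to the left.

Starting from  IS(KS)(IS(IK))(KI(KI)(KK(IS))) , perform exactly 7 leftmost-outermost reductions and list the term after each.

  start: IS(KS)(IS(IK))(KI(KI)(KK(IS)))
  →1  S(KS)(IS(IK))(KI(KI)(KK(IS)))
  →2  KS(KI(KI)(KK(IS)))(IS(IK)(KI(KI)(KK(IS))))
  →3  S(IS(IK)(KI(KI)(KK(IS))))
  →4  S(S(IK)(KI(KI)(KK(IS))))
  →5  S(SK(KI(KI)(KK(IS))))
  →6  S(SK(I(KK(IS))))
  →7  S(SK(KK(IS)))

Answer: after 7 steps: S(SK(KK(IS)))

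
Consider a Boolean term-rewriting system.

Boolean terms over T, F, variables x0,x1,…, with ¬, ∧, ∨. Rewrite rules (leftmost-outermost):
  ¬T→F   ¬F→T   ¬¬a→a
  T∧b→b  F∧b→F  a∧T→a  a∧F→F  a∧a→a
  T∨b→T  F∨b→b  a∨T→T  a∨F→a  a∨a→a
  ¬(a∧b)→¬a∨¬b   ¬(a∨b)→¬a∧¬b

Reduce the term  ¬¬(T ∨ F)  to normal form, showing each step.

  start: ¬¬(T ∨ F)
  step 1: T ∨ F
  step 2: T

Answer: normal form = T  (in 2 steps)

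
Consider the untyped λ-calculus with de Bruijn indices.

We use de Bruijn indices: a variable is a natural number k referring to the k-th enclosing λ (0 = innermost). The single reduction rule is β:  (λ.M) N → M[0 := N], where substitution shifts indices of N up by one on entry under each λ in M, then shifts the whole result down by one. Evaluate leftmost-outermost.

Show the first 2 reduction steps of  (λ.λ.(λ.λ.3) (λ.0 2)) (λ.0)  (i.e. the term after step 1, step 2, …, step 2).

  start: (λ.λ.(λ.λ.3) (λ.0 2)) (λ.0)
  step 1: λ.(λ.λ.λ.0) (λ.0 (λ.0))
  step 2: λ.λ.λ.0

Answer: after 2 steps: λ.λ.λ.0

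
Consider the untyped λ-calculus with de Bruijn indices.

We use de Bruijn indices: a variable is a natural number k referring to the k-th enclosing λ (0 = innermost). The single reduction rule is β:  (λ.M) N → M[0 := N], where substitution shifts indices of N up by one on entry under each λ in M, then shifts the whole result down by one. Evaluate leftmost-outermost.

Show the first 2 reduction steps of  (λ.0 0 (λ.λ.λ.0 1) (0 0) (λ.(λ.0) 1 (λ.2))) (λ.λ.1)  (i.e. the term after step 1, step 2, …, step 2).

Answer: after 2 steps: (λ.λ.λ.1) (λ.λ.λ.0 1) ((λ.λ.1) (λ.λ.1)) (λ.(λ.0) (λ.λ.1) (λ.λ.λ.1))

Working:
  start: (λ.0 0 (λ.λ.λ.0 1) (0 0) (λ.(λ.0) 1 (λ.2))) (λ.λ.1)
  step 1: (λ.λ.1) (λ.λ.1) (λ.λ.λ.0 1) ((λ.λ.1) (λ.λ.1)) (λ.(λ.0) (λ.λ.1) (λ.λ.λ.1))
  step 2: (λ.λ.λ.1) (λ.λ.λ.0 1) ((λ.λ.1) (λ.λ.1)) (λ.(λ.0) (λ.λ.1) (λ.λ.λ.1))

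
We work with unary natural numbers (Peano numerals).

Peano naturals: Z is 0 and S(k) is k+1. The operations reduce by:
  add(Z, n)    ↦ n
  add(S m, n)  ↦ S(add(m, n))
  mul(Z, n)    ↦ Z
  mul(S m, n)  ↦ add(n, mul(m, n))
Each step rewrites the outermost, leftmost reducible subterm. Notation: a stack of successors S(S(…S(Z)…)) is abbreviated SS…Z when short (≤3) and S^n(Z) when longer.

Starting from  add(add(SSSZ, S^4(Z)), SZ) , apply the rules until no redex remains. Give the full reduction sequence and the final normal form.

Answer: normal form = S^8(Z)  (in 12 steps)

Working:
  start: add(add(SSSZ, S^4(Z)), SZ)
  step 1: add(S(add(SSZ, S^4(Z))), SZ)
  step 2: S(add(add(SSZ, S^4(Z)), SZ))
  step 3: S(add(S(add(SZ, S^4(Z))), SZ))
  step 4: S(S(add(add(SZ, S^4(Z)), SZ)))
  step 5: S(S(add(S(add(Z, S^4(Z))), SZ)))
  step 6: S(S(S(add(add(Z, S^4(Z)), SZ))))
  step 7: S(S(S(add(S^4(Z), SZ))))
  step 8: S(S(S(S(add(SSSZ, SZ)))))
  step 9: S(S(S(S(S(add(SSZ, SZ))))))
  step 10: S(S(S(S(S(S(add(SZ, SZ)))))))
  step 11: S(S(S(S(S(S(S(add(Z, SZ))))))))
  step 12: S^8(Z)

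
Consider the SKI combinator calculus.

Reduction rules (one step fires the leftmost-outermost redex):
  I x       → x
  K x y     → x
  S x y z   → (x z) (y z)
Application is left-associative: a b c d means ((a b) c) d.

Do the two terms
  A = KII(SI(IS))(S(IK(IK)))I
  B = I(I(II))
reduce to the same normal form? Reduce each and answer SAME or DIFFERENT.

Answer: DIFFERENT — A ⇓ K(S(S(KK))I), B ⇓ I

Working:
Term A:
  start: KII(SI(IS))(S(IK(IK)))I
  [1] I(SI(IS))(S(IK(IK)))I
  [2] SI(IS)(S(IK(IK)))I
  [3] I(S(IK(IK)))(IS(S(IK(IK))))I
  [4] S(IK(IK))(IS(S(IK(IK))))I
  [5] IK(IK)I(IS(S(IK(IK)))I)
  [6] K(IK)I(IS(S(IK(IK)))I)
  [7] IK(IS(S(IK(IK)))I)
  [8] K(IS(S(IK(IK)))I)
  [9] K(S(S(IK(IK)))I)
  [10] K(S(S(K(IK)))I)
  [11] K(S(S(KK))I)

Term B:
  start: I(I(II))
  [1] I(II)
  [2] II
  [3] I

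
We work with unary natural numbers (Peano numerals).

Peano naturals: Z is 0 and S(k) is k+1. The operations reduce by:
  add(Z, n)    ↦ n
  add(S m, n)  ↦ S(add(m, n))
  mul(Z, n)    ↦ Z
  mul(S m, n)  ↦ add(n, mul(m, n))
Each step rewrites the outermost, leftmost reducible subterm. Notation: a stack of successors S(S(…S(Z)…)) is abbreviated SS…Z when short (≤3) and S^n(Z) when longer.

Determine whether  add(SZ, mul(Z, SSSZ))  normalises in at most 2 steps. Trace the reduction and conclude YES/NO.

Answer: NO — after 2 steps the term is S(mul(Z, SSSZ)), not yet normal

Reduction:
  start: add(SZ, mul(Z, SSSZ))
  [1] S(add(Z, mul(Z, SSSZ)))
  [2] S(mul(Z, SSSZ))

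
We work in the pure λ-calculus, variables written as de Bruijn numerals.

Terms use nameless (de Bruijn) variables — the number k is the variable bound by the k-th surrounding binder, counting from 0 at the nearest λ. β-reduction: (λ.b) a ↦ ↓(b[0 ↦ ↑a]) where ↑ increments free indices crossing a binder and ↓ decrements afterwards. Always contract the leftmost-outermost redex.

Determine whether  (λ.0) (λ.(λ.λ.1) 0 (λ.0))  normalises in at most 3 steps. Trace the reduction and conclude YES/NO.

Answer: YES — reaches normal form λ.0 in 3 ≤ 3 steps

Working:
  start: (λ.0) (λ.(λ.λ.1) 0 (λ.0))
  [1] λ.(λ.λ.1) 0 (λ.0)
  [2] λ.(λ.1) (λ.0)
  [3] λ.0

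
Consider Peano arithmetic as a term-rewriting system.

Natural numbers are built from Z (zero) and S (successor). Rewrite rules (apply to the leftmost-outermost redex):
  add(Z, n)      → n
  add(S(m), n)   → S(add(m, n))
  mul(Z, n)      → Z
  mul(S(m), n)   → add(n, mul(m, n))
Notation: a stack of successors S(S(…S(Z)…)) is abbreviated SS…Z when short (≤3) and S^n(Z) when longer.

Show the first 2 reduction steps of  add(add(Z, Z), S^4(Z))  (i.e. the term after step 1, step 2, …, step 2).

Answer: after 2 steps: S^4(Z)

Working:
  start: add(add(Z, Z), S^4(Z))
  →1  add(Z, S^4(Z))
  →2  S^4(Z)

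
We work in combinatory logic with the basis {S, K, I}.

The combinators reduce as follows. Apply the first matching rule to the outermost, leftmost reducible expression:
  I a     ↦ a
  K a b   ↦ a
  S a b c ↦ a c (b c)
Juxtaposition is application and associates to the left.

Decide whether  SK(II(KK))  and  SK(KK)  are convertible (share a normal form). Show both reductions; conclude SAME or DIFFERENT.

Answer: SAME — A ⇓ SK(KK), B ⇓ SK(KK)

Working:
Term A:
  start: SK(II(KK))
  [1] SK(I(KK))
  [2] SK(KK)

Term B:
  start: SK(KK)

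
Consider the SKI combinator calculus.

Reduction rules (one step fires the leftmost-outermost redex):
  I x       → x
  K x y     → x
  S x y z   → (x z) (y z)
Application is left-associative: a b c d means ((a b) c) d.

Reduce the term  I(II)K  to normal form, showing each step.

  start: I(II)K
  [1] IIK
  [2] IK
  [3] K

Answer: normal form = K  (in 3 steps)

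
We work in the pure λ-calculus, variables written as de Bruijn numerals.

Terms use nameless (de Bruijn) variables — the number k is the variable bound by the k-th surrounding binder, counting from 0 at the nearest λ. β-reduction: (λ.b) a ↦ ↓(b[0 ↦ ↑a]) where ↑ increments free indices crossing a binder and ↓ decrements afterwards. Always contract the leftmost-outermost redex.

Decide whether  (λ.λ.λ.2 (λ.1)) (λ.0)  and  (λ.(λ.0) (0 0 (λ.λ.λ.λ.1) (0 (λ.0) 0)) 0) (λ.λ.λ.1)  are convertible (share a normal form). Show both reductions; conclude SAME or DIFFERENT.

Answer: SAME — A ⇓ λ.λ.λ.1, B ⇓ λ.λ.λ.1

Derivation:
Term A:
  start: (λ.λ.λ.2 (λ.1)) (λ.0)
  →1  λ.λ.(λ.0) (λ.1)
  →2  λ.λ.λ.1

Term B:
  start: (λ.(λ.0) (0 0 (λ.λ.λ.λ.1) (0 (λ.0) 0)) 0) (λ.λ.λ.1)
  →1  (λ.0) ((λ.λ.λ.1) (λ.λ.λ.1) (λ.λ.λ.λ.1) ((λ.λ.λ.1) (λ.0) (λ.λ.λ.1))) (λ.λ.λ.1)
  →2  (λ.λ.λ.1) (λ.λ.λ.1) (λ.λ.λ.λ.1) ((λ.λ.λ.1) (λ.0) (λ.λ.λ.1)) (λ.λ.λ.1)
  →3  (λ.λ.1) (λ.λ.λ.λ.1) ((λ.λ.λ.1) (λ.0) (λ.λ.λ.1)) (λ.λ.λ.1)
  →4  (λ.λ.λ.λ.λ.1) ((λ.λ.λ.1) (λ.0) (λ.λ.λ.1)) (λ.λ.λ.1)
  →5  (λ.λ.λ.λ.1) (λ.λ.λ.1)
  →6  λ.λ.λ.1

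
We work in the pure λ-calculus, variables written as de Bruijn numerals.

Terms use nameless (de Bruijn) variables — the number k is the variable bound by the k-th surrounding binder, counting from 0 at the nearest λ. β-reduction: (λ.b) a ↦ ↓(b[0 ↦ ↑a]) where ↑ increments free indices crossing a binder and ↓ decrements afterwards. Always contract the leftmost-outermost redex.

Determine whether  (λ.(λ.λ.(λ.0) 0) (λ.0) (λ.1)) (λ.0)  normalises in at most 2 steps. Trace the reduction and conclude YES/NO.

Answer: NO — after 2 steps the term is (λ.(λ.0) 0) (λ.λ.0), not yet normal

Derivation:
  start: (λ.(λ.λ.(λ.0) 0) (λ.0) (λ.1)) (λ.0)
  [1] (λ.λ.(λ.0) 0) (λ.0) (λ.λ.0)
  [2] (λ.(λ.0) 0) (λ.λ.0)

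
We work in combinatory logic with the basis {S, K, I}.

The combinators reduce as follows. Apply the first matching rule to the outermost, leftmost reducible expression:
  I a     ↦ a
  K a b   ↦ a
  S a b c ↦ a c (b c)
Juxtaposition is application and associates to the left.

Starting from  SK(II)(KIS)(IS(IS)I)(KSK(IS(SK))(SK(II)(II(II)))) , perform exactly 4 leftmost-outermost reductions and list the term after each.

  start: SK(II)(KIS)(IS(IS)I)(KSK(IS(SK))(SK(II)(II(II))))
  →1  K(KIS)(II(KIS))(IS(IS)I)(KSK(IS(SK))(SK(II)(II(II))))
  →2  KIS(IS(IS)I)(KSK(IS(SK))(SK(II)(II(II))))
  →3  I(IS(IS)I)(KSK(IS(SK))(SK(II)(II(II))))
  →4  IS(IS)I(KSK(IS(SK))(SK(II)(II(II))))

Answer: after 4 steps: IS(IS)I(KSK(IS(SK))(SK(II)(II(II))))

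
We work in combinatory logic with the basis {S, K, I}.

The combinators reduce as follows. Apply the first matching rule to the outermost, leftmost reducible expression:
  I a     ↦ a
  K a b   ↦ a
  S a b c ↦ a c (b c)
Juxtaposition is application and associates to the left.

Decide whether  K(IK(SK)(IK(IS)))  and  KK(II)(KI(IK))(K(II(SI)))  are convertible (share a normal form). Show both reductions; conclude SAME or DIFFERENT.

Answer: DIFFERENT — A ⇓ K(SK), B ⇓ I

Reduction:
Term A:
  start: K(IK(SK)(IK(IS)))
  [1] K(K(SK)(IK(IS)))
  [2] K(SK)

Term B:
  start: KK(II)(KI(IK))(K(II(SI)))
  [1] K(KI(IK))(K(II(SI)))
  [2] KI(IK)
  [3] I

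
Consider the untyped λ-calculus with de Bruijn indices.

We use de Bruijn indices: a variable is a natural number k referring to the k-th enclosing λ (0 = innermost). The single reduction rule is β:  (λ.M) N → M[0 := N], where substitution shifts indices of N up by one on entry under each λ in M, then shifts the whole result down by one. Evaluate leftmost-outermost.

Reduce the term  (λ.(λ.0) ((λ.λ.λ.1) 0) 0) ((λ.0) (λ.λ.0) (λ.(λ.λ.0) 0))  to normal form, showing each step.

  start: (λ.(λ.0) ((λ.λ.λ.1) 0) 0) ((λ.0) (λ.λ.0) (λ.(λ.λ.0) 0))
  [1] (λ.0) ((λ.λ.λ.1) ((λ.0) (λ.λ.0) (λ.(λ.λ.0) 0))) ((λ.0) (λ.λ.0) (λ.(λ.λ.0) 0))
  [2] (λ.λ.λ.1) ((λ.0) (λ.λ.0) (λ.(λ.λ.0) 0)) ((λ.0) (λ.λ.0) (λ.(λ.λ.0) 0))
  [3] (λ.λ.1) ((λ.0) (λ.λ.0) (λ.(λ.λ.0) 0))
  [4] λ.(λ.0) (λ.λ.0) (λ.(λ.λ.0) 0)
  [5] λ.(λ.λ.0) (λ.(λ.λ.0) 0)
  [6] λ.λ.0

Answer: normal form = λ.λ.0  (in 6 steps)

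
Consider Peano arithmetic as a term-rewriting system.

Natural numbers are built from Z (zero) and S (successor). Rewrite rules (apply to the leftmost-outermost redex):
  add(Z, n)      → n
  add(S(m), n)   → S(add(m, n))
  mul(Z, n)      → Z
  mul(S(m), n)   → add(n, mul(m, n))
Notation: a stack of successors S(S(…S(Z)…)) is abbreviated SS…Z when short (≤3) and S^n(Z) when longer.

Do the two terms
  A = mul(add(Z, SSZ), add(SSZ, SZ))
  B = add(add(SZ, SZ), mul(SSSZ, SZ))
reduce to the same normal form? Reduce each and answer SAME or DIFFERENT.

Answer: DIFFERENT — A ⇓ S^6(Z), B ⇓ S^5(Z)

Derivation:
Term A:
  start: mul(add(Z, SSZ), add(SSZ, SZ))
  step 1: mul(SSZ, add(SSZ, SZ))
  step 2: add(add(SSZ, SZ), mul(SZ, add(SSZ, SZ)))
  step 3: add(S(add(SZ, SZ)), mul(SZ, add(SSZ, SZ)))
  step 4: S(add(add(SZ, SZ), mul(SZ, add(SSZ, SZ))))
  step 5: S(add(S(add(Z, SZ)), mul(SZ, add(SSZ, SZ))))
  step 6: S(S(add(add(Z, SZ), mul(SZ, add(SSZ, SZ)))))
  step 7: S(S(add(SZ, mul(SZ, add(SSZ, SZ)))))
  step 8: S(S(S(add(Z, mul(SZ, add(SSZ, SZ))))))
  step 9: S(S(S(mul(SZ, add(SSZ, SZ)))))
  step 10: S(S(S(add(add(SSZ, SZ), mul(Z, add(SSZ, SZ))))))
  step 11: S(S(S(add(S(add(SZ, SZ)), mul(Z, add(SSZ, SZ))))))
  step 12: S(S(S(S(add(add(SZ, SZ), mul(Z, add(SSZ, SZ)))))))
  step 13: S(S(S(S(add(S(add(Z, SZ)), mul(Z, add(SSZ, SZ)))))))
  step 14: S(S(S(S(S(add(add(Z, SZ), mul(Z, add(SSZ, SZ))))))))
  step 15: S(S(S(S(S(add(SZ, mul(Z, add(SSZ, SZ))))))))
  step 16: S(S(S(S(S(S(add(Z, mul(Z, add(SSZ, SZ)))))))))
  step 17: S(S(S(S(S(S(mul(Z, add(SSZ, SZ))))))))
  step 18: S^6(Z)

Term B:
  start: add(add(SZ, SZ), mul(SSSZ, SZ))
  step 1: add(S(add(Z, SZ)), mul(SSSZ, SZ))
  step 2: S(add(add(Z, SZ), mul(SSSZ, SZ)))
  step 3: S(add(SZ, mul(SSSZ, SZ)))
  step 4: S(S(add(Z, mul(SSSZ, SZ))))
  step 5: S(S(mul(SSSZ, SZ)))
  step 6: S(S(add(SZ, mul(SSZ, SZ))))
  step 7: S(S(S(add(Z, mul(SSZ, SZ)))))
  step 8: S(S(S(mul(SSZ, SZ))))
  step 9: S(S(S(add(SZ, mul(SZ, SZ)))))
  step 10: S(S(S(S(add(Z, mul(SZ, SZ))))))
  step 11: S(S(S(S(mul(SZ, SZ)))))
  step 12: S(S(S(S(add(SZ, mul(Z, SZ))))))
  step 13: S(S(S(S(S(add(Z, mul(Z, SZ)))))))
  step 14: S(S(S(S(S(mul(Z, SZ))))))
  step 15: S^5(Z)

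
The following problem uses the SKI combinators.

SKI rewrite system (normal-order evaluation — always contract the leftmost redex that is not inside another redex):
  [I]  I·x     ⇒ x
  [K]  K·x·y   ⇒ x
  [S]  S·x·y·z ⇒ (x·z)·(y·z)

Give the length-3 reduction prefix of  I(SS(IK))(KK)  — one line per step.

Answer: after 3 steps: S(KK)(K(KK))

Reduction:
  start: I(SS(IK))(KK)
  step 1: SS(IK)(KK)
  step 2: S(KK)(IK(KK))
  step 3: S(KK)(K(KK))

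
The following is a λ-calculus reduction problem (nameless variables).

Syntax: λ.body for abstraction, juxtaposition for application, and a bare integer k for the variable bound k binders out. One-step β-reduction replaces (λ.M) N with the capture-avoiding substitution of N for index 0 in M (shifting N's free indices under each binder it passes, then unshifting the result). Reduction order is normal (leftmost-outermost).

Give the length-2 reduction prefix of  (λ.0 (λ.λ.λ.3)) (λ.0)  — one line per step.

  start: (λ.0 (λ.λ.λ.3)) (λ.0)
  step 1: (λ.0) (λ.λ.λ.λ.0)
  step 2: λ.λ.λ.λ.0

Answer: after 2 steps: λ.λ.λ.λ.0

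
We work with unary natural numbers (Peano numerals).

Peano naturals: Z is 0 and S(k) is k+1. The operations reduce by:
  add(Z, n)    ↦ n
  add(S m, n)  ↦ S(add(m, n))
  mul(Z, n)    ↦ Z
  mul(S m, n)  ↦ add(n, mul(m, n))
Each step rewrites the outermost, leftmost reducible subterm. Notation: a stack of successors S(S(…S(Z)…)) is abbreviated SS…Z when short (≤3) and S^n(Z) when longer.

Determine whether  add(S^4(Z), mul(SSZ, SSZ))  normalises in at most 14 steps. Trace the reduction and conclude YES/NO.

  start: add(S^4(Z), mul(SSZ, SSZ))
  →1  S(add(SSSZ, mul(SSZ, SSZ)))
  →2  S(S(add(SSZ, mul(SSZ, SSZ))))
  →3  S(S(S(add(SZ, mul(SSZ, SSZ)))))
  →4  S(S(S(S(add(Z, mul(SSZ, SSZ))))))
  →5  S(S(S(S(mul(SSZ, SSZ)))))
  →6  S(S(S(S(add(SSZ, mul(SZ, SSZ))))))
  →7  S(S(S(S(S(add(SZ, mul(SZ, SSZ)))))))
  →8  S(S(S(S(S(S(add(Z, mul(SZ, SSZ))))))))
  →9  S(S(S(S(S(S(mul(SZ, SSZ)))))))
  →10  S(S(S(S(S(S(add(SSZ, mul(Z, SSZ))))))))
  →11  S(S(S(S(S(S(S(add(SZ, mul(Z, SSZ)))))))))
  →12  S(S(S(S(S(S(S(S(add(Z, mul(Z, SSZ))))))))))
  →13  S(S(S(S(S(S(S(S(mul(Z, SSZ)))))))))
  →14  S^8(Z)

Answer: YES — reaches normal form S^8(Z) in 14 ≤ 14 steps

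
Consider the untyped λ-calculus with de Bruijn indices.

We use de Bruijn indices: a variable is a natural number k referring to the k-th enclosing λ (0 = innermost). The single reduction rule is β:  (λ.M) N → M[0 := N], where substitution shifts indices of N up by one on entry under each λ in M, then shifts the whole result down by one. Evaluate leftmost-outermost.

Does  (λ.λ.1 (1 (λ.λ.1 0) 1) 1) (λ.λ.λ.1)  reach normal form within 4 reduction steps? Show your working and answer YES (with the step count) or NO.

  start: (λ.λ.1 (1 (λ.λ.1 0) 1) 1) (λ.λ.λ.1)
  [1] λ.(λ.λ.λ.1) ((λ.λ.λ.1) (λ.λ.1 0) (λ.λ.λ.1)) (λ.λ.λ.1)
  [2] λ.(λ.λ.1) (λ.λ.λ.1)
  [3] λ.λ.λ.λ.λ.1

Answer: YES — reaches normal form λ.λ.λ.λ.λ.1 in 3 ≤ 4 steps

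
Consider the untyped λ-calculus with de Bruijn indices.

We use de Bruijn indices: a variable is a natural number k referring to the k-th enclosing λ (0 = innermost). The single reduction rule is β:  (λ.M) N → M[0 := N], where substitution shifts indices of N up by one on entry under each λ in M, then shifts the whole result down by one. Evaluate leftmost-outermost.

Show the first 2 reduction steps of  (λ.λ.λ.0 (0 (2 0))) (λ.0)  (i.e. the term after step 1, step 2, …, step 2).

  start: (λ.λ.λ.0 (0 (2 0))) (λ.0)
  →1  λ.λ.0 (0 ((λ.0) 0))
  →2  λ.λ.0 (0 0)

Answer: after 2 steps: λ.λ.0 (0 0)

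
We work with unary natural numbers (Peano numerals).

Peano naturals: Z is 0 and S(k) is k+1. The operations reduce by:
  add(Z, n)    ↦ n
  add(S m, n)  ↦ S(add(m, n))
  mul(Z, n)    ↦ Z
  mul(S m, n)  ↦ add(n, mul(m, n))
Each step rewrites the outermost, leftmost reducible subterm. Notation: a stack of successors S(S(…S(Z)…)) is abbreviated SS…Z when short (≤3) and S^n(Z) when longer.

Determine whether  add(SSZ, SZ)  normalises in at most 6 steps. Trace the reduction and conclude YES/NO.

  start: add(SSZ, SZ)
  step 1: S(add(SZ, SZ))
  step 2: S(S(add(Z, SZ)))
  step 3: SSSZ

Answer: YES — reaches normal form SSSZ in 3 ≤ 6 steps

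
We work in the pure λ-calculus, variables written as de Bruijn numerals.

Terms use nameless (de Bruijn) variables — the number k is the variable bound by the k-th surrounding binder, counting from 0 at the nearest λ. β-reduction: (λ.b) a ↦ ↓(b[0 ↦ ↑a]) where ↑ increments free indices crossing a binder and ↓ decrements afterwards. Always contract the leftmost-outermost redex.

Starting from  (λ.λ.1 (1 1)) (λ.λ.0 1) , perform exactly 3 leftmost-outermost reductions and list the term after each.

Answer: after 3 steps: λ.λ.0 (λ.0 (λ.λ.0 1))

Derivation:
  start: (λ.λ.1 (1 1)) (λ.λ.0 1)
  →1  λ.(λ.λ.0 1) ((λ.λ.0 1) (λ.λ.0 1))
  →2  λ.λ.0 ((λ.λ.0 1) (λ.λ.0 1))
  →3  λ.λ.0 (λ.0 (λ.λ.0 1))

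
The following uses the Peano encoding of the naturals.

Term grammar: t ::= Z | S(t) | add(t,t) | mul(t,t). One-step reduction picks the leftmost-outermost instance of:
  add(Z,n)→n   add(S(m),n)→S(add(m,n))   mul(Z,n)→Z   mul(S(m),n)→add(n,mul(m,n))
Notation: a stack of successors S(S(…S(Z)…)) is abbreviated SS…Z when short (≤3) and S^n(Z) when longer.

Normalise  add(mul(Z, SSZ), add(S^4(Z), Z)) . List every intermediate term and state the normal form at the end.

Answer: normal form = S^4(Z)  (in 7 steps)

Derivation:
  start: add(mul(Z, SSZ), add(S^4(Z), Z))
  [1] add(Z, add(S^4(Z), Z))
  [2] add(S^4(Z), Z)
  [3] S(add(SSSZ, Z))
  [4] S(S(add(SSZ, Z)))
  [5] S(S(S(add(SZ, Z))))
  [6] S(S(S(S(add(Z, Z)))))
  [7] S^4(Z)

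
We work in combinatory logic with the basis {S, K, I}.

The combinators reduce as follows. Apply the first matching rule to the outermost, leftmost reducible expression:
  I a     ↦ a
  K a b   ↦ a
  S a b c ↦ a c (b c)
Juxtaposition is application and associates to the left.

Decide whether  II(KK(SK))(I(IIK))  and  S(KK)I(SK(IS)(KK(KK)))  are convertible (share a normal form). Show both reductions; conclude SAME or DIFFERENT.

Term A:
  start: II(KK(SK))(I(IIK))
  [1] I(KK(SK))(I(IIK))
  [2] KK(SK)(I(IIK))
  [3] K(I(IIK))
  [4] K(IIK)
  [5] K(IK)
  [6] KK

Term B:
  start: S(KK)I(SK(IS)(KK(KK)))
  [1] KK(SK(IS)(KK(KK)))(I(SK(IS)(KK(KK))))
  [2] K(I(SK(IS)(KK(KK))))
  [3] K(SK(IS)(KK(KK)))
  [4] K(K(KK(KK))(IS(KK(KK))))
  [5] K(KK(KK))
  [6] KK

Answer: SAME — A ⇓ KK, B ⇓ KK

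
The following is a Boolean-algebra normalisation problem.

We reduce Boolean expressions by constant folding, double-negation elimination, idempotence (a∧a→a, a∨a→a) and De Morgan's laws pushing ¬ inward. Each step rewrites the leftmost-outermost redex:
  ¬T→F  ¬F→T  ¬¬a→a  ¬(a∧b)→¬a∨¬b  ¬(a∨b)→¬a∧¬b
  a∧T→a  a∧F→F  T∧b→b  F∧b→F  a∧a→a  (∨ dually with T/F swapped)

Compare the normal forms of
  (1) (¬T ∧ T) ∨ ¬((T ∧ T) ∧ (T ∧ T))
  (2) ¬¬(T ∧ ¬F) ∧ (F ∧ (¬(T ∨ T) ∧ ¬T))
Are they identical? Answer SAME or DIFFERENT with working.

Answer: SAME — A ⇓ F, B ⇓ F

Derivation:
Term A:
  start: (¬T ∧ T) ∨ ¬((T ∧ T) ∧ (T ∧ T))
  →1  ¬T ∨ ¬((T ∧ T) ∧ (T ∧ T))
  →2  F ∨ ¬((T ∧ T) ∧ (T ∧ T))
  →3  ¬((T ∧ T) ∧ (T ∧ T))
  →4  ¬(T ∧ T) ∨ ¬(T ∧ T)
  →5  ¬(T ∧ T)
  →6  ¬T ∨ ¬T
  →7  ¬T
  →8  F

Term B:
  start: ¬¬(T ∧ ¬F) ∧ (F ∧ (¬(T ∨ T) ∧ ¬T))
  →1  (T ∧ ¬F) ∧ (F ∧ (¬(T ∨ T) ∧ ¬T))
  →2  ¬F ∧ (F ∧ (¬(T ∨ T) ∧ ¬T))
  →3  T ∧ (F ∧ (¬(T ∨ T) ∧ ¬T))
  →4  F ∧ (¬(T ∨ T) ∧ ¬T)
  →5  F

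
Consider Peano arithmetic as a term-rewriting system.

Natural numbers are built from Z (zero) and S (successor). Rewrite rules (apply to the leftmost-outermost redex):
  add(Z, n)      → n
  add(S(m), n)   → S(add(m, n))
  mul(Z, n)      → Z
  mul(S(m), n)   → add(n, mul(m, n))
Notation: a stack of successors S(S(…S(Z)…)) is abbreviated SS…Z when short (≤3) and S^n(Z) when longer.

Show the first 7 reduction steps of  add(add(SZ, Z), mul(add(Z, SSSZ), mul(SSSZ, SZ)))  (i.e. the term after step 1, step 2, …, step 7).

  start: add(add(SZ, Z), mul(add(Z, SSSZ), mul(SSSZ, SZ)))
  →1  add(S(add(Z, Z)), mul(add(Z, SSSZ), mul(SSSZ, SZ)))
  →2  S(add(add(Z, Z), mul(add(Z, SSSZ), mul(SSSZ, SZ))))
  →3  S(add(Z, mul(add(Z, SSSZ), mul(SSSZ, SZ))))
  →4  S(mul(add(Z, SSSZ), mul(SSSZ, SZ)))
  →5  S(mul(SSSZ, mul(SSSZ, SZ)))
  →6  S(add(mul(SSSZ, SZ), mul(SSZ, mul(SSSZ, SZ))))
  →7  S(add(add(SZ, mul(SSZ, SZ)), mul(SSZ, mul(SSSZ, SZ))))

Answer: after 7 steps: S(add(add(SZ, mul(SSZ, SZ)), mul(SSZ, mul(SSSZ, SZ))))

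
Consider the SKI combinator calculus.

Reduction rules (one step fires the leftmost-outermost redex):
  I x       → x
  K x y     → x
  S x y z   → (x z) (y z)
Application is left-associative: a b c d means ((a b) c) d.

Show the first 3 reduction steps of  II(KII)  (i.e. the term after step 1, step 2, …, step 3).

Answer: after 3 steps: I

Working:
  start: II(KII)
  →1  I(KII)
  →2  KII
  →3  I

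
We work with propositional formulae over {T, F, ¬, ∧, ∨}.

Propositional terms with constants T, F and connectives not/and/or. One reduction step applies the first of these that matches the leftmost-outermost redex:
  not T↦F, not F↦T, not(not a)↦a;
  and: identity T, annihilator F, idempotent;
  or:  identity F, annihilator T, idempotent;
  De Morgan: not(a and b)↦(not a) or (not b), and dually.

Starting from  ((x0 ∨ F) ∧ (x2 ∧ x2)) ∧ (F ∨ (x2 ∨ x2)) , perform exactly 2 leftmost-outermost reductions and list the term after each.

  start: ((x0 ∨ F) ∧ (x2 ∧ x2)) ∧ (F ∨ (x2 ∨ x2))
  step 1: (x0 ∧ (x2 ∧ x2)) ∧ (F ∨ (x2 ∨ x2))
  step 2: (x0 ∧ x2) ∧ (F ∨ (x2 ∨ x2))

Answer: after 2 steps: (x0 ∧ x2) ∧ (F ∨ (x2 ∨ x2))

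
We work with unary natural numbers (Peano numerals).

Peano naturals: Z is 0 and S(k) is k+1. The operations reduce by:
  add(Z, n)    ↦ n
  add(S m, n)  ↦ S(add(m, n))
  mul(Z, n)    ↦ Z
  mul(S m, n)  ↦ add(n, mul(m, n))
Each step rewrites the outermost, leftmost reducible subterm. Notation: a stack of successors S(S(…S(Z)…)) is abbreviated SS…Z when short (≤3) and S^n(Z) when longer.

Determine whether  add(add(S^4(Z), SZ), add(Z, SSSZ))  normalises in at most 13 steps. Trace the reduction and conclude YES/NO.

Answer: YES — reaches normal form S^8(Z) in 12 ≤ 13 steps

Derivation:
  start: add(add(S^4(Z), SZ), add(Z, SSSZ))
  [1] add(S(add(SSSZ, SZ)), add(Z, SSSZ))
  [2] S(add(add(SSSZ, SZ), add(Z, SSSZ)))
  [3] S(add(S(add(SSZ, SZ)), add(Z, SSSZ)))
  [4] S(S(add(add(SSZ, SZ), add(Z, SSSZ))))
  [5] S(S(add(S(add(SZ, SZ)), add(Z, SSSZ))))
  [6] S(S(S(add(add(SZ, SZ), add(Z, SSSZ)))))
  [7] S(S(S(add(S(add(Z, SZ)), add(Z, SSSZ)))))
  [8] S(S(S(S(add(add(Z, SZ), add(Z, SSSZ))))))
  [9] S(S(S(S(add(SZ, add(Z, SSSZ))))))
  [10] S(S(S(S(S(add(Z, add(Z, SSSZ)))))))
  [11] S(S(S(S(S(add(Z, SSSZ))))))
  [12] S^8(Z)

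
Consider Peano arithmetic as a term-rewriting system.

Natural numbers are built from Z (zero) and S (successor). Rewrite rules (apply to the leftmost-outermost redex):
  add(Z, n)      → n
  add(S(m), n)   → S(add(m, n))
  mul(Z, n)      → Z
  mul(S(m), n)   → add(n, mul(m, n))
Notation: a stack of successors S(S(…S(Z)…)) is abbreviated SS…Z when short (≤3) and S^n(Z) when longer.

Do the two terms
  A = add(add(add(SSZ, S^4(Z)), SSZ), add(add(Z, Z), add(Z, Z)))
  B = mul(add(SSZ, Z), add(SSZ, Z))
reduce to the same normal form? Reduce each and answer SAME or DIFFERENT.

Term A:
  start: add(add(add(SSZ, S^4(Z)), SSZ), add(add(Z, Z), add(Z, Z)))
  step 1: add(add(S(add(SZ, S^4(Z))), SSZ), add(add(Z, Z), add(Z, Z)))
  step 2: add(S(add(add(SZ, S^4(Z)), SSZ)), add(add(Z, Z), add(Z, Z)))
  step 3: S(add(add(add(SZ, S^4(Z)), SSZ), add(add(Z, Z), add(Z, Z))))
  step 4: S(add(add(S(add(Z, S^4(Z))), SSZ), add(add(Z, Z), add(Z, Z))))
  step 5: S(add(S(add(add(Z, S^4(Z)), SSZ)), add(add(Z, Z), add(Z, Z))))
  step 6: S(S(add(add(add(Z, S^4(Z)), SSZ), add(add(Z, Z), add(Z, Z)))))
  step 7: S(S(add(add(S^4(Z), SSZ), add(add(Z, Z), add(Z, Z)))))
  step 8: S(S(add(S(add(SSSZ, SSZ)), add(add(Z, Z), add(Z, Z)))))
  step 9: S(S(S(add(add(SSSZ, SSZ), add(add(Z, Z), add(Z, Z))))))
  step 10: S(S(S(add(S(add(SSZ, SSZ)), add(add(Z, Z), add(Z, Z))))))
  step 11: S(S(S(S(add(add(SSZ, SSZ), add(add(Z, Z), add(Z, Z)))))))
  step 12: S(S(S(S(add(S(add(SZ, SSZ)), add(add(Z, Z), add(Z, Z)))))))
  step 13: S(S(S(S(S(add(add(SZ, SSZ), add(add(Z, Z), add(Z, Z))))))))
  step 14: S(S(S(S(S(add(S(add(Z, SSZ)), add(add(Z, Z), add(Z, Z))))))))
  step 15: S(S(S(S(S(S(add(add(Z, SSZ), add(add(Z, Z), add(Z, Z)))))))))
  step 16: S(S(S(S(S(S(add(SSZ, add(add(Z, Z), add(Z, Z)))))))))
  step 17: S(S(S(S(S(S(S(add(SZ, add(add(Z, Z), add(Z, Z))))))))))
  step 18: S(S(S(S(S(S(S(S(add(Z, add(add(Z, Z), add(Z, Z)))))))))))
  step 19: S(S(S(S(S(S(S(S(add(add(Z, Z), add(Z, Z))))))))))
  step 20: S(S(S(S(S(S(S(S(add(Z, add(Z, Z))))))))))
  step 21: S(S(S(S(S(S(S(S(add(Z, Z)))))))))
  step 22: S^8(Z)

Term B:
  start: mul(add(SSZ, Z), add(SSZ, Z))
  step 1: mul(S(add(SZ, Z)), add(SSZ, Z))
  step 2: add(add(SSZ, Z), mul(add(SZ, Z), add(SSZ, Z)))
  step 3: add(S(add(SZ, Z)), mul(add(SZ, Z), add(SSZ, Z)))
  step 4: S(add(add(SZ, Z), mul(add(SZ, Z), add(SSZ, Z))))
  step 5: S(add(S(add(Z, Z)), mul(add(SZ, Z), add(SSZ, Z))))
  step 6: S(S(add(add(Z, Z), mul(add(SZ, Z), add(SSZ, Z)))))
  step 7: S(S(add(Z, mul(add(SZ, Z), add(SSZ, Z)))))
  step 8: S(S(mul(add(SZ, Z), add(SSZ, Z))))
  step 9: S(S(mul(S(add(Z, Z)), add(SSZ, Z))))
  step 10: S(S(add(add(SSZ, Z), mul(add(Z, Z), add(SSZ, Z)))))
  step 11: S(S(add(S(add(SZ, Z)), mul(add(Z, Z), add(SSZ, Z)))))
  step 12: S(S(S(add(add(SZ, Z), mul(add(Z, Z), add(SSZ, Z))))))
  step 13: S(S(S(add(S(add(Z, Z)), mul(add(Z, Z), add(SSZ, Z))))))
  step 14: S(S(S(S(add(add(Z, Z), mul(add(Z, Z), add(SSZ, Z)))))))
  step 15: S(S(S(S(add(Z, mul(add(Z, Z), add(SSZ, Z)))))))
  step 16: S(S(S(S(mul(add(Z, Z), add(SSZ, Z))))))
  step 17: S(S(S(S(mul(Z, add(SSZ, Z))))))
  step 18: S^4(Z)

Answer: DIFFERENT — A ⇓ S^8(Z), B ⇓ S^4(Z)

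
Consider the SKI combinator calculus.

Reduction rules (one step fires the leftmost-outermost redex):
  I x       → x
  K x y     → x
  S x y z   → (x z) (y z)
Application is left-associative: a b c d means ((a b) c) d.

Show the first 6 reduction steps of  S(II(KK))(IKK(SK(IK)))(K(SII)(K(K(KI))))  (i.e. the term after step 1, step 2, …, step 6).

  start: S(II(KK))(IKK(SK(IK)))(K(SII)(K(K(KI))))
  step 1: II(KK)(K(SII)(K(K(KI))))(IKK(SK(IK))(K(SII)(K(K(KI)))))
  step 2: I(KK)(K(SII)(K(K(KI))))(IKK(SK(IK))(K(SII)(K(K(KI)))))
  step 3: KK(K(SII)(K(K(KI))))(IKK(SK(IK))(K(SII)(K(K(KI)))))
  step 4: K(IKK(SK(IK))(K(SII)(K(K(KI)))))
  step 5: K(KK(SK(IK))(K(SII)(K(K(KI)))))
  step 6: K(K(K(SII)(K(K(KI)))))

Answer: after 6 steps: K(K(K(SII)(K(K(KI)))))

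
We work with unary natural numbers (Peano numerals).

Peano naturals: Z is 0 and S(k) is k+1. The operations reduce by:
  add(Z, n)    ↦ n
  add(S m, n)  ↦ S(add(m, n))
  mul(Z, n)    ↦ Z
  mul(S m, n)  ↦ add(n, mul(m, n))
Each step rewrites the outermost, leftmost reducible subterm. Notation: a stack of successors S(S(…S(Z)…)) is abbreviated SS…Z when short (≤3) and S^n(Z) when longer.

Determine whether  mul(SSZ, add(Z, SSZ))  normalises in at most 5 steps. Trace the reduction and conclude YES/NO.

Answer: NO — after 5 steps the term is S(S(mul(SZ, add(Z, SSZ)))), not yet normal

Derivation:
  start: mul(SSZ, add(Z, SSZ))
  step 1: add(add(Z, SSZ), mul(SZ, add(Z, SSZ)))
  step 2: add(SSZ, mul(SZ, add(Z, SSZ)))
  step 3: S(add(SZ, mul(SZ, add(Z, SSZ))))
  step 4: S(S(add(Z, mul(SZ, add(Z, SSZ)))))
  step 5: S(S(mul(SZ, add(Z, SSZ))))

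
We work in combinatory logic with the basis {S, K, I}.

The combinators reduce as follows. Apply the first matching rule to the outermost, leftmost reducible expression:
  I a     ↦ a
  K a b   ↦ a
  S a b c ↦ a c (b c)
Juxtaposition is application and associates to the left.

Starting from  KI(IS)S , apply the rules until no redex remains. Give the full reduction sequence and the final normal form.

Answer: normal form = S  (in 2 steps)

Reduction:
  start: KI(IS)S
  →1  IS
  →2  S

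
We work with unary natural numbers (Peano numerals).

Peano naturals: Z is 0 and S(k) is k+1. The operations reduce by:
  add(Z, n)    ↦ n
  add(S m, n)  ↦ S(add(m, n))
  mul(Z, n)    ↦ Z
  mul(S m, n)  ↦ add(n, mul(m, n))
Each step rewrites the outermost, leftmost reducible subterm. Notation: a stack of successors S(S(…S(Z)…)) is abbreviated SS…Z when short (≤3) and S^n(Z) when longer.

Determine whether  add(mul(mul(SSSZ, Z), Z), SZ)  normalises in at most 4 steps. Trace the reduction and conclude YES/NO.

  start: add(mul(mul(SSSZ, Z), Z), SZ)
  step 1: add(mul(add(Z, mul(SSZ, Z)), Z), SZ)
  step 2: add(mul(mul(SSZ, Z), Z), SZ)
  step 3: add(mul(add(Z, mul(SZ, Z)), Z), SZ)
  step 4: add(mul(mul(SZ, Z), Z), SZ)

Answer: NO — after 4 steps the term is add(mul(mul(SZ, Z), Z), SZ), not yet normal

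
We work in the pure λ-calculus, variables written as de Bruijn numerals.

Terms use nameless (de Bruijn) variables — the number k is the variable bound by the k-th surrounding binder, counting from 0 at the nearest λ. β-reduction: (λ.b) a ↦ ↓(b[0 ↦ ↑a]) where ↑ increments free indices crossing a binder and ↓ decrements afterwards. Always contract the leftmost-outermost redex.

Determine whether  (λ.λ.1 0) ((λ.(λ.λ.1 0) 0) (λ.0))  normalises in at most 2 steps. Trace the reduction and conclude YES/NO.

Answer: NO — after 2 steps the term is λ.(λ.λ.1 0) (λ.0) 0, not yet normal

Working:
  start: (λ.λ.1 0) ((λ.(λ.λ.1 0) 0) (λ.0))
  [1] λ.(λ.(λ.λ.1 0) 0) (λ.0) 0
  [2] λ.(λ.λ.1 0) (λ.0) 0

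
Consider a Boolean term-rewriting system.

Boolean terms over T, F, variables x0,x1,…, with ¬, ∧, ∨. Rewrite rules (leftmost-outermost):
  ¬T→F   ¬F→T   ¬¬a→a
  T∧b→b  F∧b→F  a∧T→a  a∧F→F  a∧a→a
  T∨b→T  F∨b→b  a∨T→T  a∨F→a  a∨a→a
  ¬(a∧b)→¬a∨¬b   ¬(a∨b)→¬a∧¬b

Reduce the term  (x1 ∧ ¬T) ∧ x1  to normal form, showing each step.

Answer: normal form = F  (in 3 steps)

Derivation:
  start: (x1 ∧ ¬T) ∧ x1
  →1  (x1 ∧ F) ∧ x1
  →2  F ∧ x1
  →3  F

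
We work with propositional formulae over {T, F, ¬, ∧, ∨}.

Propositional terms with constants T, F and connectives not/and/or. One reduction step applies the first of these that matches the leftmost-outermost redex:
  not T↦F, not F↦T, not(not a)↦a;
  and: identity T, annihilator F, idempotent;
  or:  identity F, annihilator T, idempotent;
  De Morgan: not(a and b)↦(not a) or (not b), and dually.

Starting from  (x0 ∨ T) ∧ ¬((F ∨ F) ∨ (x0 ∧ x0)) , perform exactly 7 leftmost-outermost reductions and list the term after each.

Answer: after 7 steps: ¬(x0 ∧ x0)

Working:
  start: (x0 ∨ T) ∧ ¬((F ∨ F) ∨ (x0 ∧ x0))
  [1] T ∧ ¬((F ∨ F) ∨ (x0 ∧ x0))
  [2] ¬((F ∨ F) ∨ (x0 ∧ x0))
  [3] ¬(F ∨ F) ∧ ¬(x0 ∧ x0)
  [4] (¬F ∧ ¬F) ∧ ¬(x0 ∧ x0)
  [5] ¬F ∧ ¬(x0 ∧ x0)
  [6] T ∧ ¬(x0 ∧ x0)
  [7] ¬(x0 ∧ x0)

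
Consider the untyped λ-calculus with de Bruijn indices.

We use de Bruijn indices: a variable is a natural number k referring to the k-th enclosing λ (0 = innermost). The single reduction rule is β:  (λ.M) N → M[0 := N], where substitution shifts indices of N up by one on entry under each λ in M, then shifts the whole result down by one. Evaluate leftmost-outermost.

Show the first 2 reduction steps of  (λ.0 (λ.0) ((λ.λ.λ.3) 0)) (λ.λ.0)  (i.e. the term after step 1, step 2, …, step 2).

Answer: after 2 steps: (λ.0) ((λ.λ.λ.λ.λ.0) (λ.λ.0))

Working:
  start: (λ.0 (λ.0) ((λ.λ.λ.3) 0)) (λ.λ.0)
  [1] (λ.λ.0) (λ.0) ((λ.λ.λ.λ.λ.0) (λ.λ.0))
  [2] (λ.0) ((λ.λ.λ.λ.λ.0) (λ.λ.0))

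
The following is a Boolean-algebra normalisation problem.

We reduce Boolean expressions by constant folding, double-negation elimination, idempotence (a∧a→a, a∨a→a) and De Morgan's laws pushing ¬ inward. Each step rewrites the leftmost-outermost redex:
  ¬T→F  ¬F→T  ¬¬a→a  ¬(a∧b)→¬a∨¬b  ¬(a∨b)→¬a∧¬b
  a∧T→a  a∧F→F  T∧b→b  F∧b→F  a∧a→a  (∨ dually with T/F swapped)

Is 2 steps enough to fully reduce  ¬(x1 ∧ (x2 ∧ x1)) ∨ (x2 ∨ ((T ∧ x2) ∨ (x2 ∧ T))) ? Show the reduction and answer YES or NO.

  start: ¬(x1 ∧ (x2 ∧ x1)) ∨ (x2 ∨ ((T ∧ x2) ∨ (x2 ∧ T)))
  step 1: (¬x1 ∨ ¬(x2 ∧ x1)) ∨ (x2 ∨ ((T ∧ x2) ∨ (x2 ∧ T)))
  step 2: (¬x1 ∨ (¬x2 ∨ ¬x1)) ∨ (x2 ∨ ((T ∧ x2) ∨ (x2 ∧ T)))

Answer: NO — after 2 steps the term is (¬x1 ∨ (¬x2 ∨ ¬x1)) ∨ (x2 ∨ ((T ∧ x2) ∨ (x2 ∧ T))), not yet normal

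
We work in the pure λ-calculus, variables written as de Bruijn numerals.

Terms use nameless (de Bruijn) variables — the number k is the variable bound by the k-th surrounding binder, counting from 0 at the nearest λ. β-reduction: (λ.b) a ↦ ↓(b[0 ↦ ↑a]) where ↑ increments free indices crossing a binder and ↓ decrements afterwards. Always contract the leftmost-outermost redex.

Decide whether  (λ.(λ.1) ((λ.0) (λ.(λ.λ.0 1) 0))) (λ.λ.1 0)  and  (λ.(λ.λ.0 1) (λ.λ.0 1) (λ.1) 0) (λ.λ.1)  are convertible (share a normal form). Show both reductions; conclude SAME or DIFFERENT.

Answer: DIFFERENT — A ⇓ λ.λ.1 0, B ⇓ λ.λ.λ.1

Working:
Term A:
  start: (λ.(λ.1) ((λ.0) (λ.(λ.λ.0 1) 0))) (λ.λ.1 0)
  →1  (λ.λ.λ.1 0) ((λ.0) (λ.(λ.λ.0 1) 0))
  →2  λ.λ.1 0

Term B:
  start: (λ.(λ.λ.0 1) (λ.λ.0 1) (λ.1) 0) (λ.λ.1)
  →1  (λ.λ.0 1) (λ.λ.0 1) (λ.λ.λ.1) (λ.λ.1)
  →2  (λ.0 (λ.λ.0 1)) (λ.λ.λ.1) (λ.λ.1)
  →3  (λ.λ.λ.1) (λ.λ.0 1) (λ.λ.1)
  →4  (λ.λ.1) (λ.λ.1)
  →5  λ.λ.λ.1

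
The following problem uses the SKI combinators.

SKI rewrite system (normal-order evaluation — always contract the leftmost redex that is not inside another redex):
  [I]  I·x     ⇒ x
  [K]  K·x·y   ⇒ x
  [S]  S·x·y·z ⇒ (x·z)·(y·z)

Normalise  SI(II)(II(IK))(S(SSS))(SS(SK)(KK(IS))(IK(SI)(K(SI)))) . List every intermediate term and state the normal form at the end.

  start: SI(II)(II(IK))(S(SSS))(SS(SK)(KK(IS))(IK(SI)(K(SI))))
  step 1: I(II(IK))(II(II(IK)))(S(SSS))(SS(SK)(KK(IS))(IK(SI)(K(SI))))
  step 2: II(IK)(II(II(IK)))(S(SSS))(SS(SK)(KK(IS))(IK(SI)(K(SI))))
  step 3: I(IK)(II(II(IK)))(S(SSS))(SS(SK)(KK(IS))(IK(SI)(K(SI))))
  step 4: IK(II(II(IK)))(S(SSS))(SS(SK)(KK(IS))(IK(SI)(K(SI))))
  step 5: K(II(II(IK)))(S(SSS))(SS(SK)(KK(IS))(IK(SI)(K(SI))))
  step 6: II(II(IK))(SS(SK)(KK(IS))(IK(SI)(K(SI))))
  step 7: I(II(IK))(SS(SK)(KK(IS))(IK(SI)(K(SI))))
  step 8: II(IK)(SS(SK)(KK(IS))(IK(SI)(K(SI))))
  step 9: I(IK)(SS(SK)(KK(IS))(IK(SI)(K(SI))))
  step 10: IK(SS(SK)(KK(IS))(IK(SI)(K(SI))))
  step 11: K(SS(SK)(KK(IS))(IK(SI)(K(SI))))
  step 12: K(S(KK(IS))(SK(KK(IS)))(IK(SI)(K(SI))))
  step 13: K(KK(IS)(IK(SI)(K(SI)))(SK(KK(IS))(IK(SI)(K(SI)))))
  step 14: K(K(IK(SI)(K(SI)))(SK(KK(IS))(IK(SI)(K(SI)))))
  step 15: K(IK(SI)(K(SI)))
  step 16: K(K(SI)(K(SI)))
  step 17: K(SI)

Answer: normal form = K(SI)  (in 17 steps)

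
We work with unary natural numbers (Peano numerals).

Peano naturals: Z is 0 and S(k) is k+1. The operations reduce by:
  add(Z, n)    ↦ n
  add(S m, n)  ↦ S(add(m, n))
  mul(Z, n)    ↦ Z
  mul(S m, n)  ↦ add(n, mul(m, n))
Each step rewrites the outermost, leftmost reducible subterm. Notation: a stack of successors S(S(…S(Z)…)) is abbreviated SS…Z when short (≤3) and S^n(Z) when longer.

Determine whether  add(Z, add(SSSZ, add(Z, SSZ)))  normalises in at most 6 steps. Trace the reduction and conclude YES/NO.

Answer: YES — reaches normal form S^5(Z) in 6 ≤ 6 steps

Working:
  start: add(Z, add(SSSZ, add(Z, SSZ)))
  [1] add(SSSZ, add(Z, SSZ))
  [2] S(add(SSZ, add(Z, SSZ)))
  [3] S(S(add(SZ, add(Z, SSZ))))
  [4] S(S(S(add(Z, add(Z, SSZ)))))
  [5] S(S(S(add(Z, SSZ))))
  [6] S^5(Z)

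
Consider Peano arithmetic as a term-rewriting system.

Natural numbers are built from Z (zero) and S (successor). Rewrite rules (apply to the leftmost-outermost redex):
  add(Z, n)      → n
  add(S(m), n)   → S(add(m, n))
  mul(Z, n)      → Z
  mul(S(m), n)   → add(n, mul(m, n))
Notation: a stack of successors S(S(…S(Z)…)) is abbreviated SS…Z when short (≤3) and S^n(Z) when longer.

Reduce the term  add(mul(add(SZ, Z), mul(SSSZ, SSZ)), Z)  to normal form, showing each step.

  start: add(mul(add(SZ, Z), mul(SSSZ, SSZ)), Z)
  step 1: add(mul(S(add(Z, Z)), mul(SSSZ, SSZ)), Z)
  step 2: add(add(mul(SSSZ, SSZ), mul(add(Z, Z), mul(SSSZ, SSZ))), Z)
  step 3: add(add(add(SSZ, mul(SSZ, SSZ)), mul(add(Z, Z), mul(SSSZ, SSZ))), Z)
  step 4: add(add(S(add(SZ, mul(SSZ, SSZ))), mul(add(Z, Z), mul(SSSZ, SSZ))), Z)
  step 5: add(S(add(add(SZ, mul(SSZ, SSZ)), mul(add(Z, Z), mul(SSSZ, SSZ)))), Z)
  step 6: S(add(add(add(SZ, mul(SSZ, SSZ)), mul(add(Z, Z), mul(SSSZ, SSZ))), Z))
  step 7: S(add(add(S(add(Z, mul(SSZ, SSZ))), mul(add(Z, Z), mul(SSSZ, SSZ))), Z))
  step 8: S(add(S(add(add(Z, mul(SSZ, SSZ)), mul(add(Z, Z), mul(SSSZ, SSZ)))), Z))
  step 9: S(S(add(add(add(Z, mul(SSZ, SSZ)), mul(add(Z, Z), mul(SSSZ, SSZ))), Z)))
  step 10: S(S(add(add(mul(SSZ, SSZ), mul(add(Z, Z), mul(SSSZ, SSZ))), Z)))
  step 11: S(S(add(add(add(SSZ, mul(SZ, SSZ)), mul(add(Z, Z), mul(SSSZ, SSZ))), Z)))
  step 12: S(S(add(add(S(add(SZ, mul(SZ, SSZ))), mul(add(Z, Z), mul(SSSZ, SSZ))), Z)))
  step 13: S(S(add(S(add(add(SZ, mul(SZ, SSZ)), mul(add(Z, Z), mul(SSSZ, SSZ)))), Z)))
  step 14: S(S(S(add(add(add(SZ, mul(SZ, SSZ)), mul(add(Z, Z), mul(SSSZ, SSZ))), Z))))
  step 15: S(S(S(add(add(S(add(Z, mul(SZ, SSZ))), mul(add(Z, Z), mul(SSSZ, SSZ))), Z))))
  step 16: S(S(S(add(S(add(add(Z, mul(SZ, SSZ)), mul(add(Z, Z), mul(SSSZ, SSZ)))), Z))))
  step 17: S(S(S(S(add(add(add(Z, mul(SZ, SSZ)), mul(add(Z, Z), mul(SSSZ, SSZ))), Z)))))
  step 18: S(S(S(S(add(add(mul(SZ, SSZ), mul(add(Z, Z), mul(SSSZ, SSZ))), Z)))))
  step 19: S(S(S(S(add(add(add(SSZ, mul(Z, SSZ)), mul(add(Z, Z), mul(SSSZ, SSZ))), Z)))))
  step 20: S(S(S(S(add(add(S(add(SZ, mul(Z, SSZ))), mul(add(Z, Z), mul(SSSZ, SSZ))), Z)))))
  step 21: S(S(S(S(add(S(add(add(SZ, mul(Z, SSZ)), mul(add(Z, Z), mul(SSSZ, SSZ)))), Z)))))
  step 22: S(S(S(S(S(add(add(add(SZ, mul(Z, SSZ)), mul(add(Z, Z), mul(SSSZ, SSZ))), Z))))))
  step 23: S(S(S(S(S(add(add(S(add(Z, mul(Z, SSZ))), mul(add(Z, Z), mul(SSSZ, SSZ))), Z))))))
  step 24: S(S(S(S(S(add(S(add(add(Z, mul(Z, SSZ)), mul(add(Z, Z), mul(SSSZ, SSZ)))), Z))))))
  step 25: S(S(S(S(S(S(add(add(add(Z, mul(Z, SSZ)), mul(add(Z, Z), mul(SSSZ, SSZ))), Z)))))))
  step 26: S(S(S(S(S(S(add(add(mul(Z, SSZ), mul(add(Z, Z), mul(SSSZ, SSZ))), Z)))))))
  step 27: S(S(S(S(S(S(add(add(Z, mul(add(Z, Z), mul(SSSZ, SSZ))), Z)))))))
  step 28: S(S(S(S(S(S(add(mul(add(Z, Z), mul(SSSZ, SSZ)), Z)))))))
  step 29: S(S(S(S(S(S(add(mul(Z, mul(SSSZ, SSZ)), Z)))))))
  step 30: S(S(S(S(S(S(add(Z, Z)))))))
  step 31: S^6(Z)

Answer: normal form = S^6(Z)  (in 31 steps)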